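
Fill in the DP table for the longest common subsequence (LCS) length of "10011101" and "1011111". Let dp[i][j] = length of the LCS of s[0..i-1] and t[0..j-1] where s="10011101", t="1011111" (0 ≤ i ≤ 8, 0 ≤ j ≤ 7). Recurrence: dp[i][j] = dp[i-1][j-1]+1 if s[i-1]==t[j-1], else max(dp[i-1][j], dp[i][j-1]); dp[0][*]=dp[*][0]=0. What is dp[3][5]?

2

   ''  1  0  1  1  1  1  1
''  0  0  0  0  0  0  0  0
 1  0  1  1  1  1  1  1  1
 0  0  1  2  2  2  2  2  2
 0  0  1  2  2  2  2  2  2
 1  0  1  2  3  3  3  3  3
 1  0  1  2  3  4  4  4  4
 1  0  1  2  3  4  5  5  5
 0  0  1  2  3  4  5  5  5
 1  0  1  2  3  4  5  6  6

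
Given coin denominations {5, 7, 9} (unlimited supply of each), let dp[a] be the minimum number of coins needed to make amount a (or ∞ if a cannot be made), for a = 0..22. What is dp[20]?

4

 a  0  1  2  3  4  5  6  7  8  9 10 11 12 13 14 15 16 17 18 19 20 21 22
dp  0  -  -  -  -  1  -  1  -  1  2  -  2  -  2  3  2  3  2  3  4  3  4
(- denotes ∞ / unreachable)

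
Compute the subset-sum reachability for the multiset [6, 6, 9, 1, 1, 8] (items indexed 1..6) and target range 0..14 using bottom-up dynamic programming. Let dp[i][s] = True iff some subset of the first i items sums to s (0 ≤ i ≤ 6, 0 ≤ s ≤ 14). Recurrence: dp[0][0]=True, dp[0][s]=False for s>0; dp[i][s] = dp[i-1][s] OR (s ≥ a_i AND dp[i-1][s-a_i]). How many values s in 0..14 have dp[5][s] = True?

12

i\s   0   1   2   3   4   5   6   7   8   9  10  11  12  13  14
  0   T   F   F   F   F   F   F   F   F   F   F   F   F   F   F
  1   T   F   F   F   F   F   T   F   F   F   F   F   F   F   F
  2   T   F   F   F   F   F   T   F   F   F   F   F   T   F   F
  3   T   F   F   F   F   F   T   F   F   T   F   F   T   F   F
  4   T   T   F   F   F   F   T   T   F   T   T   F   T   T   F
  5   T   T   T   F   F   F   T   T   T   T   T   T   T   T   T
  6   T   T   T   F   F   F   T   T   T   T   T   T   T   T   T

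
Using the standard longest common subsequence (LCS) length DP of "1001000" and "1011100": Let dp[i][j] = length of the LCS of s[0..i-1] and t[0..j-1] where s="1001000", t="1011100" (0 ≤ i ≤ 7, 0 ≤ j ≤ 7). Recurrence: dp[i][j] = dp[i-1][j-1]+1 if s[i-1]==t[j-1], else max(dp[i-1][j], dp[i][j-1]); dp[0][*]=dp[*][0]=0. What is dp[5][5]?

   ''  1  0  1  1  1  0  0
''  0  0  0  0  0  0  0  0
 1  0  1  1  1  1  1  1  1
 0  0  1  2  2  2  2  2  2
 0  0  1  2  2  2  2  3  3
 1  0  1  2  3  3  3  3  3
 0  0  1  2  3  3  3  4  4
 0  0  1  2  3  3  3  4  5
 0  0  1  2  3  3  3  4  5

3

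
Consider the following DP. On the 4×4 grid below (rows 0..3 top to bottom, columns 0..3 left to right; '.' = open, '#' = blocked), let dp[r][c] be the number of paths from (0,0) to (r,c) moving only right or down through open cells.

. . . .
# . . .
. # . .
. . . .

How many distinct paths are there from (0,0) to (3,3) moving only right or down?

r\c   0   1   2   3
  0   1   1   1   1
  1   0   1   2   3
  2   0   0   2   5
  3   0   0   2   7

7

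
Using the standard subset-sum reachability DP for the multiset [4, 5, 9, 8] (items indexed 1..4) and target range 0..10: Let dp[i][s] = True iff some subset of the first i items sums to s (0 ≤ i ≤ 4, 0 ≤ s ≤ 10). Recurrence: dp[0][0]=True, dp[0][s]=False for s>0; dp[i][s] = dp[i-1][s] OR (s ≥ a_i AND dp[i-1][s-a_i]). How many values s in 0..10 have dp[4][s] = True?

5

i\s   0   1   2   3   4   5   6   7   8   9  10
  0   T   F   F   F   F   F   F   F   F   F   F
  1   T   F   F   F   T   F   F   F   F   F   F
  2   T   F   F   F   T   T   F   F   F   T   F
  3   T   F   F   F   T   T   F   F   F   T   F
  4   T   F   F   F   T   T   F   F   T   T   F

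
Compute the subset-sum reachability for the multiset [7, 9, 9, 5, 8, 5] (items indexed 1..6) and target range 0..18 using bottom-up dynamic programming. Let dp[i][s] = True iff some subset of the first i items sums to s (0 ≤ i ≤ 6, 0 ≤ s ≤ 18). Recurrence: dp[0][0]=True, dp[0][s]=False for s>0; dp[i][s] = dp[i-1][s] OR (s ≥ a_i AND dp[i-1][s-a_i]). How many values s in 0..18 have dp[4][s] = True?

8

i\s   0   1   2   3   4   5   6   7   8   9  10  11  12  13  14  15  16  17  18
  0   T   F   F   F   F   F   F   F   F   F   F   F   F   F   F   F   F   F   F
  1   T   F   F   F   F   F   F   T   F   F   F   F   F   F   F   F   F   F   F
  2   T   F   F   F   F   F   F   T   F   T   F   F   F   F   F   F   T   F   F
  3   T   F   F   F   F   F   F   T   F   T   F   F   F   F   F   F   T   F   T
  4   T   F   F   F   F   T   F   T   F   T   F   F   T   F   T   F   T   F   T
  5   T   F   F   F   F   T   F   T   T   T   F   F   T   T   T   T   T   T   T
  6   T   F   F   F   F   T   F   T   T   T   T   F   T   T   T   T   T   T   T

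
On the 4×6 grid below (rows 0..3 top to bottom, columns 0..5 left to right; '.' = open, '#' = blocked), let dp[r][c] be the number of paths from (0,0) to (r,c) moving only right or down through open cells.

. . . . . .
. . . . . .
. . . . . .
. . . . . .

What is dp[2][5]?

21

r\c   0   1   2   3   4   5
  0   1   1   1   1   1   1
  1   1   2   3   4   5   6
  2   1   3   6  10  15  21
  3   1   4  10  20  35  56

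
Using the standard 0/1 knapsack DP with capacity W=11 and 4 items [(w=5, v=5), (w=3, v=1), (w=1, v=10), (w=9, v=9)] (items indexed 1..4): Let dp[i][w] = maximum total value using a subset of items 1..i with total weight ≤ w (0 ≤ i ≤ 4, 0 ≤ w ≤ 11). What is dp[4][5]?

i\w   0   1   2   3   4   5   6   7   8   9  10  11
  0   0   0   0   0   0   0   0   0   0   0   0   0
  1   0   0   0   0   0   5   5   5   5   5   5   5
  2   0   0   0   1   1   5   5   5   6   6   6   6
  3   0  10  10  10  11  11  15  15  15  16  16  16
  4   0  10  10  10  11  11  15  15  15  16  19  19

11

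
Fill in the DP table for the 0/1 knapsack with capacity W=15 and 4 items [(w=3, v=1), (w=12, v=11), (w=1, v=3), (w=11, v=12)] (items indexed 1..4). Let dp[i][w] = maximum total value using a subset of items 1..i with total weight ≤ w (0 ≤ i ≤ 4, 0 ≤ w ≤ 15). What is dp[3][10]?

4

i\w   0   1   2   3   4   5   6   7   8   9  10  11  12  13  14  15
  0   0   0   0   0   0   0   0   0   0   0   0   0   0   0   0   0
  1   0   0   0   1   1   1   1   1   1   1   1   1   1   1   1   1
  2   0   0   0   1   1   1   1   1   1   1   1   1  11  11  11  12
  3   0   3   3   3   4   4   4   4   4   4   4   4  11  14  14  14
  4   0   3   3   3   4   4   4   4   4   4   4  12  15  15  15  16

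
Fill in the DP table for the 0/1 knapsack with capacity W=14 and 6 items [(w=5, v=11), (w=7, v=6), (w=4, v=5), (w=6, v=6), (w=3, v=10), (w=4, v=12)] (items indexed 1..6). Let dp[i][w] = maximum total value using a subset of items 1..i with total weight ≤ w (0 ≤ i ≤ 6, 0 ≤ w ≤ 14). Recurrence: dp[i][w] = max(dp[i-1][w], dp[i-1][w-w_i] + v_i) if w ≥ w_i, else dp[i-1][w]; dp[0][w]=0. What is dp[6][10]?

i\w   0   1   2   3   4   5   6   7   8   9  10  11  12  13  14
  0   0   0   0   0   0   0   0   0   0   0   0   0   0   0   0
  1   0   0   0   0   0  11  11  11  11  11  11  11  11  11  11
  2   0   0   0   0   0  11  11  11  11  11  11  11  17  17  17
  3   0   0   0   0   5  11  11  11  11  16  16  16  17  17  17
  4   0   0   0   0   5  11  11  11  11  16  16  17  17  17  17
  5   0   0   0  10  10  11  11  15  21  21  21  21  26  26  27
  6   0   0   0  10  12  12  12  22  22  23  23  27  33  33  33

23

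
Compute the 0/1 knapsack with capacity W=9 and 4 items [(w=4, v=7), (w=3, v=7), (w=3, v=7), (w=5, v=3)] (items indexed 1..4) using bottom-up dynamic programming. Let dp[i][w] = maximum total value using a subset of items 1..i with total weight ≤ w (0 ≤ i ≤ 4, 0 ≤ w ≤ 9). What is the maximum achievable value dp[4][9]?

14

i\w   0   1   2   3   4   5   6   7   8   9
  0   0   0   0   0   0   0   0   0   0   0
  1   0   0   0   0   7   7   7   7   7   7
  2   0   0   0   7   7   7   7  14  14  14
  3   0   0   0   7   7   7  14  14  14  14
  4   0   0   0   7   7   7  14  14  14  14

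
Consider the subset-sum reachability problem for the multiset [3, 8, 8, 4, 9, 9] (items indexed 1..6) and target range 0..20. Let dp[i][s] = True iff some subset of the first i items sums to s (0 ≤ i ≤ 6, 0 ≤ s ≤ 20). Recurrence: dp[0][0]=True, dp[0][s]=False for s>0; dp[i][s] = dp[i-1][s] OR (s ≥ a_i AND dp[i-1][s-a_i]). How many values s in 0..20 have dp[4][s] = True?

11

i\s   0   1   2   3   4   5   6   7   8   9  10  11  12  13  14  15  16  17  18  19  20
  0   T   F   F   F   F   F   F   F   F   F   F   F   F   F   F   F   F   F   F   F   F
  1   T   F   F   T   F   F   F   F   F   F   F   F   F   F   F   F   F   F   F   F   F
  2   T   F   F   T   F   F   F   F   T   F   F   T   F   F   F   F   F   F   F   F   F
  3   T   F   F   T   F   F   F   F   T   F   F   T   F   F   F   F   T   F   F   T   F
  4   T   F   F   T   T   F   F   T   T   F   F   T   T   F   F   T   T   F   F   T   T
  5   T   F   F   T   T   F   F   T   T   T   F   T   T   T   F   T   T   T   F   T   T
  6   T   F   F   T   T   F   F   T   T   T   F   T   T   T   F   T   T   T   T   T   T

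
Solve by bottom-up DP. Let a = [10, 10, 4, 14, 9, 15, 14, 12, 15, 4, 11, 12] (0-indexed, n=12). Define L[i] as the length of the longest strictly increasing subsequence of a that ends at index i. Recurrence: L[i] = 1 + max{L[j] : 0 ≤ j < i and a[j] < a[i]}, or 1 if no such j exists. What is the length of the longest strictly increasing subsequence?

4

   i    0    1    2    3    4    5    6    7    8    9   10   11
a[i]   10   10    4   14    9   15   14   12   15    4   11   12
L[i]    1    1    1    2    2    3    3    3    4    1    3    4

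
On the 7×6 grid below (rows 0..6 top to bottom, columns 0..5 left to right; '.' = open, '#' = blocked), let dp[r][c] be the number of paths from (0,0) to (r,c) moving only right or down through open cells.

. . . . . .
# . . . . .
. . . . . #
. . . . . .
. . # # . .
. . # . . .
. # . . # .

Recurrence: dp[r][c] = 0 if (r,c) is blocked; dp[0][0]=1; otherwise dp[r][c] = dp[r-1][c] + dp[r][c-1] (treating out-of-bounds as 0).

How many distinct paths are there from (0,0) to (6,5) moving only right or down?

r\c   0   1   2   3   4   5
  0   1   1   1   1   1   1
  1   0   1   2   3   4   5
  2   0   1   3   6  10   0
  3   0   1   4  10  20  20
  4   0   1   0   0  20  40
  5   0   1   0   0  20  60
  6   0   0   0   0   0  60

60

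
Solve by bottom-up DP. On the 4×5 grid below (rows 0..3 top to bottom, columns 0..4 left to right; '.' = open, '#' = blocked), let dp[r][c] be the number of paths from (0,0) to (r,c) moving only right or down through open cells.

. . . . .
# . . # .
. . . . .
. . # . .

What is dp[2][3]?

3

r\c   0   1   2   3   4
  0   1   1   1   1   1
  1   0   1   2   0   1
  2   0   1   3   3   4
  3   0   1   0   3   7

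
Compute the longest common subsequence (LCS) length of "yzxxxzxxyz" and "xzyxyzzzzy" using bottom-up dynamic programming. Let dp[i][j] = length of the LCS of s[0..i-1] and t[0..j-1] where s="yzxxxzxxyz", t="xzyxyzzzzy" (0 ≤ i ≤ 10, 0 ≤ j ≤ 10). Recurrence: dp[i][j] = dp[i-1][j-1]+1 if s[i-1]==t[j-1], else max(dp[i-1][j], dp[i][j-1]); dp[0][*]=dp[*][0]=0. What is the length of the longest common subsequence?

5

   ''  x  z  y  x  y  z  z  z  z  y
''  0  0  0  0  0  0  0  0  0  0  0
 y  0  0  0  1  1  1  1  1  1  1  1
 z  0  0  1  1  1  1  2  2  2  2  2
 x  0  1  1  1  2  2  2  2  2  2  2
 x  0  1  1  1  2  2  2  2  2  2  2
 x  0  1  1  1  2  2  2  2  2  2  2
 z  0  1  2  2  2  2  3  3  3  3  3
 x  0  1  2  2  3  3  3  3  3  3  3
 x  0  1  2  2  3  3  3  3  3  3  3
 y  0  1  2  3  3  4  4  4  4  4  4
 z  0  1  2  3  3  4  5  5  5  5  5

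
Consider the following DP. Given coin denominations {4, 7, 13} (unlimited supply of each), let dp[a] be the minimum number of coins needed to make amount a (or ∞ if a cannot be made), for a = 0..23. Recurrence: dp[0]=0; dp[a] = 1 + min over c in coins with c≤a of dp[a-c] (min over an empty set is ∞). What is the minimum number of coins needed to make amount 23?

5

 a  0  1  2  3  4  5  6  7  8  9 10 11 12 13 14 15 16 17 18 19 20 21 22 23
dp  0  -  -  -  1  -  -  1  2  -  -  2  3  1  2  3  4  2  3  4  2  3  4  5
(- denotes ∞ / unreachable)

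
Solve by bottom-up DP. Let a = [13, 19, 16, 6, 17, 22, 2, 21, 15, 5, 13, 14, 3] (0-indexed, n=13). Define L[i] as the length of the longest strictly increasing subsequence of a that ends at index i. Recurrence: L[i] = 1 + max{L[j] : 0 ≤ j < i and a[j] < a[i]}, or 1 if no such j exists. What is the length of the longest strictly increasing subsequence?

   i    0    1    2    3    4    5    6    7    8    9   10   11   12
a[i]   13   19   16    6   17   22    2   21   15    5   13   14    3
L[i]    1    2    2    1    3    4    1    4    2    2    3    4    2

4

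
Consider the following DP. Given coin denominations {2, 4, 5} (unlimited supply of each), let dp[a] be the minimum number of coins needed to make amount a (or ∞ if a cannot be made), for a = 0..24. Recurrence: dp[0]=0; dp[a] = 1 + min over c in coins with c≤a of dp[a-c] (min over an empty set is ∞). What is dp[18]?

 a  0  1  2  3  4  5  6  7  8  9 10 11 12 13 14 15 16 17 18 19 20 21 22 23 24
dp  0  -  1  -  1  1  2  2  2  2  2  3  3  3  3  3  4  4  4  4  4  5  5  5  5
(- denotes ∞ / unreachable)

4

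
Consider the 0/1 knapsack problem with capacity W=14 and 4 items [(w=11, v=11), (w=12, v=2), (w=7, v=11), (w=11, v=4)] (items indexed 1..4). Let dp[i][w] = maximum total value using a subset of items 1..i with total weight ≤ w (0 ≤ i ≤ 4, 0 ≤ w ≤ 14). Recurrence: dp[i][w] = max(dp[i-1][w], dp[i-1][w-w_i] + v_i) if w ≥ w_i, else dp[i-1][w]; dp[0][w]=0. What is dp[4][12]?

i\w   0   1   2   3   4   5   6   7   8   9  10  11  12  13  14
  0   0   0   0   0   0   0   0   0   0   0   0   0   0   0   0
  1   0   0   0   0   0   0   0   0   0   0   0  11  11  11  11
  2   0   0   0   0   0   0   0   0   0   0   0  11  11  11  11
  3   0   0   0   0   0   0   0  11  11  11  11  11  11  11  11
  4   0   0   0   0   0   0   0  11  11  11  11  11  11  11  11

11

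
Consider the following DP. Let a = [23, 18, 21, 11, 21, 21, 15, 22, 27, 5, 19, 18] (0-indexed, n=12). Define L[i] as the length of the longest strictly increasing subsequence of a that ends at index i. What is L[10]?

3

   i    0    1    2    3    4    5    6    7    8    9   10   11
a[i]   23   18   21   11   21   21   15   22   27    5   19   18
L[i]    1    1    2    1    2    2    2    3    4    1    3    3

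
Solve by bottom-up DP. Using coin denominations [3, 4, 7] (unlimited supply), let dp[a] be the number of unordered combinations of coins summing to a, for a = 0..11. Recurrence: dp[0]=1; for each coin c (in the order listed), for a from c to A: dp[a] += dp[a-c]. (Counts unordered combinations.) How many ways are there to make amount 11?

after  coin     0     1     2     3     4     5     6     7     8     9    10    11
          3     1     0     0     1     0     0     1     0     0     1     0     0
          4     1     0     0     1     1     0     1     1     1     1     1     1
          7     1     0     0     1     1     0     1     2     1     1     2     2

2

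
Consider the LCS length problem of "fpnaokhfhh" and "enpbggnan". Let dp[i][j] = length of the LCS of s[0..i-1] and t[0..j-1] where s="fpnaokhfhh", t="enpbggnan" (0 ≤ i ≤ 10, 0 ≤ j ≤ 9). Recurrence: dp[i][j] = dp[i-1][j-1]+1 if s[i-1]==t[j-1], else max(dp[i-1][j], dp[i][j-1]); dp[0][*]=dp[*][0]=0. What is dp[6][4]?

   ''  e  n  p  b  g  g  n  a  n
''  0  0  0  0  0  0  0  0  0  0
 f  0  0  0  0  0  0  0  0  0  0
 p  0  0  0  1  1  1  1  1  1  1
 n  0  0  1  1  1  1  1  2  2  2
 a  0  0  1  1  1  1  1  2  3  3
 o  0  0  1  1  1  1  1  2  3  3
 k  0  0  1  1  1  1  1  2  3  3
 h  0  0  1  1  1  1  1  2  3  3
 f  0  0  1  1  1  1  1  2  3  3
 h  0  0  1  1  1  1  1  2  3  3
 h  0  0  1  1  1  1  1  2  3  3

1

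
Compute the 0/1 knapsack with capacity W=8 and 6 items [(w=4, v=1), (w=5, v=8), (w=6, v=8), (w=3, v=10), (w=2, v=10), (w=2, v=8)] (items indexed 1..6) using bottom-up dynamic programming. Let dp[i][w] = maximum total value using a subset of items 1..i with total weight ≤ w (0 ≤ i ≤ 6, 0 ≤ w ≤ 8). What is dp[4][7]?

11

i\w   0   1   2   3   4   5   6   7   8
  0   0   0   0   0   0   0   0   0   0
  1   0   0   0   0   1   1   1   1   1
  2   0   0   0   0   1   8   8   8   8
  3   0   0   0   0   1   8   8   8   8
  4   0   0   0  10  10  10  10  11  18
  5   0   0  10  10  10  20  20  20  20
  6   0   0  10  10  18  20  20  28  28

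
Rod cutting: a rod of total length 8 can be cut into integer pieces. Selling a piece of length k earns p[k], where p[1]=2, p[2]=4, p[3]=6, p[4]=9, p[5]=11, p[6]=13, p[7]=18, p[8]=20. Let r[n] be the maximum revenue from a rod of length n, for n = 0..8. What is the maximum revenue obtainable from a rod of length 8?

20

   n    0    1    2    3    4    5    6    7    8
r[n]    0    2    4    6    9   11   13   18   20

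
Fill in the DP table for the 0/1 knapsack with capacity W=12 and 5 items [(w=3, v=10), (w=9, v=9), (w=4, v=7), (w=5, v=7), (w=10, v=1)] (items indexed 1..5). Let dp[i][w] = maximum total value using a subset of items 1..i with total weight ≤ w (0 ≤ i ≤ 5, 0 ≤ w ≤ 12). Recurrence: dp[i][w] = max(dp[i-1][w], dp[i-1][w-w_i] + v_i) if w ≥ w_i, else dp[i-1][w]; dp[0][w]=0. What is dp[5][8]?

i\w   0   1   2   3   4   5   6   7   8   9  10  11  12
  0   0   0   0   0   0   0   0   0   0   0   0   0   0
  1   0   0   0  10  10  10  10  10  10  10  10  10  10
  2   0   0   0  10  10  10  10  10  10  10  10  10  19
  3   0   0   0  10  10  10  10  17  17  17  17  17  19
  4   0   0   0  10  10  10  10  17  17  17  17  17  24
  5   0   0   0  10  10  10  10  17  17  17  17  17  24

17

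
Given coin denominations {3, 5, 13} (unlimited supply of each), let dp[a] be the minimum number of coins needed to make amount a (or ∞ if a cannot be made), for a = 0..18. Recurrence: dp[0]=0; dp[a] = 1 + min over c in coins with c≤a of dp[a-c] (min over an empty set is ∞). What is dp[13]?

1

 a  0  1  2  3  4  5  6  7  8  9 10 11 12 13 14 15 16 17 18
dp  0  -  -  1  -  1  2  -  2  3  2  3  4  1  4  3  2  5  2
(- denotes ∞ / unreachable)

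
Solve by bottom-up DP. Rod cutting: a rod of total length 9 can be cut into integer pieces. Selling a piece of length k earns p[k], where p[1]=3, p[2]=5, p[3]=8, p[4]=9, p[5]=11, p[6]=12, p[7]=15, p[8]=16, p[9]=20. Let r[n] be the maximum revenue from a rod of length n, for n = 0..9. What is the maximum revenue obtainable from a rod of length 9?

27

   n    0    1    2    3    4    5    6    7    8    9
r[n]    0    3    6    9   12   15   18   21   24   27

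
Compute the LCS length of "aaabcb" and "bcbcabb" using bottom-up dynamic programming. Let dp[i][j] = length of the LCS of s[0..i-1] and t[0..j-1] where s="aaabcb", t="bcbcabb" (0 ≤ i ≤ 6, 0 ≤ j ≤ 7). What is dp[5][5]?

   ''  b  c  b  c  a  b  b
''  0  0  0  0  0  0  0  0
 a  0  0  0  0  0  1  1  1
 a  0  0  0  0  0  1  1  1
 a  0  0  0  0  0  1  1  1
 b  0  1  1  1  1  1  2  2
 c  0  1  2  2  2  2  2  2
 b  0  1  2  3  3  3  3  3

2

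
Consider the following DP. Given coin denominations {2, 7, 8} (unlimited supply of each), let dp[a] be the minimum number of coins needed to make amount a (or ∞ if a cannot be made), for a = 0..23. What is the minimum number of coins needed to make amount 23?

 a  0  1  2  3  4  5  6  7  8  9 10 11 12 13 14 15 16 17 18 19 20 21 22 23
dp  0  -  1  -  2  -  3  1  1  2  2  3  3  4  2  2  2  3  3  4  4  3  3  3
(- denotes ∞ / unreachable)

3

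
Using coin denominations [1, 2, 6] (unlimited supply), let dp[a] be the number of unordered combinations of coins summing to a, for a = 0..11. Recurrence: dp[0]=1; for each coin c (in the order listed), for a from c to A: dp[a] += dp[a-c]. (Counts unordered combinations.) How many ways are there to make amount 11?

9

after  coin     0     1     2     3     4     5     6     7     8     9    10    11
          1     1     1     1     1     1     1     1     1     1     1     1     1
          2     1     1     2     2     3     3     4     4     5     5     6     6
          6     1     1     2     2     3     3     5     5     7     7     9     9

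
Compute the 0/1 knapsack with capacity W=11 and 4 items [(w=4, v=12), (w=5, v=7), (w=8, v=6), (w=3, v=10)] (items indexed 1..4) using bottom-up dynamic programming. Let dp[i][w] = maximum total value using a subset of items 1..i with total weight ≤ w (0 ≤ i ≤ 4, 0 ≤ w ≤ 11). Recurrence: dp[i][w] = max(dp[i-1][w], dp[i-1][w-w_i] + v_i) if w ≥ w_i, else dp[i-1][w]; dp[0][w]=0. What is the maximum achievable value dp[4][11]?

22

i\w   0   1   2   3   4   5   6   7   8   9  10  11
  0   0   0   0   0   0   0   0   0   0   0   0   0
  1   0   0   0   0  12  12  12  12  12  12  12  12
  2   0   0   0   0  12  12  12  12  12  19  19  19
  3   0   0   0   0  12  12  12  12  12  19  19  19
  4   0   0   0  10  12  12  12  22  22  22  22  22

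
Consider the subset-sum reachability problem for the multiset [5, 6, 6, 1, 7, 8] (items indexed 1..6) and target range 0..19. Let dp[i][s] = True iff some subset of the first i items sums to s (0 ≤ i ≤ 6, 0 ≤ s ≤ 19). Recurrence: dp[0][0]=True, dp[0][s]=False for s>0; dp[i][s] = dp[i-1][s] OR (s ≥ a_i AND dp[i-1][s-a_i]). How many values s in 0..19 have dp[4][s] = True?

i\s   0   1   2   3   4   5   6   7   8   9  10  11  12  13  14  15  16  17  18  19
  0   T   F   F   F   F   F   F   F   F   F   F   F   F   F   F   F   F   F   F   F
  1   T   F   F   F   F   T   F   F   F   F   F   F   F   F   F   F   F   F   F   F
  2   T   F   F   F   F   T   T   F   F   F   F   T   F   F   F   F   F   F   F   F
  3   T   F   F   F   F   T   T   F   F   F   F   T   T   F   F   F   F   T   F   F
  4   T   T   F   F   F   T   T   T   F   F   F   T   T   T   F   F   F   T   T   F
  5   T   T   F   F   F   T   T   T   T   F   F   T   T   T   T   F   F   T   T   T
  6   T   T   F   F   F   T   T   T   T   T   F   T   T   T   T   T   T   T   T   T

10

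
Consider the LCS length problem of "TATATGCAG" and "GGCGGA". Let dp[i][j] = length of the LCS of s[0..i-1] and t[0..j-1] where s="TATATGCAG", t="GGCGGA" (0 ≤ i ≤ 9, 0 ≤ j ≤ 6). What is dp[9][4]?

   ''  G  G  C  G  G  A
''  0  0  0  0  0  0  0
 T  0  0  0  0  0  0  0
 A  0  0  0  0  0  0  1
 T  0  0  0  0  0  0  1
 A  0  0  0  0  0  0  1
 T  0  0  0  0  0  0  1
 G  0  1  1  1  1  1  1
 C  0  1  1  2  2  2  2
 A  0  1  1  2  2  2  3
 G  0  1  2  2  3  3  3

3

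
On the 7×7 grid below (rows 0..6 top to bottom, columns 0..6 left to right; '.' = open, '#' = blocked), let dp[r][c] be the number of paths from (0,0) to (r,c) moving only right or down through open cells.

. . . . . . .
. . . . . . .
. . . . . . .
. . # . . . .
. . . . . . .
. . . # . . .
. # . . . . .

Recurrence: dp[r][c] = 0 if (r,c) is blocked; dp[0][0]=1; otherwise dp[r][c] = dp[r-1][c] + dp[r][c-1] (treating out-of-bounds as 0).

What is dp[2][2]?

6

r\c   0   1   2   3   4   5   6
  0   1   1   1   1   1   1   1
  1   1   2   3   4   5   6   7
  2   1   3   6  10  15  21  28
  3   1   4   0  10  25  46  74
  4   1   5   5  15  40  86 160
  5   1   6  11   0  40 126 286
  6   1   0  11  11  51 177 463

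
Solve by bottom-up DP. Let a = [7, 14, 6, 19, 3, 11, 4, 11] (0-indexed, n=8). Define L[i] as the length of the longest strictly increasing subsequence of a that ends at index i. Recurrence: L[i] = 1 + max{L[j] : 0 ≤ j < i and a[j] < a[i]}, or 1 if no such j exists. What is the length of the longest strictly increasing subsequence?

   i    0    1    2    3    4    5    6    7
a[i]    7   14    6   19    3   11    4   11
L[i]    1    2    1    3    1    2    2    3

3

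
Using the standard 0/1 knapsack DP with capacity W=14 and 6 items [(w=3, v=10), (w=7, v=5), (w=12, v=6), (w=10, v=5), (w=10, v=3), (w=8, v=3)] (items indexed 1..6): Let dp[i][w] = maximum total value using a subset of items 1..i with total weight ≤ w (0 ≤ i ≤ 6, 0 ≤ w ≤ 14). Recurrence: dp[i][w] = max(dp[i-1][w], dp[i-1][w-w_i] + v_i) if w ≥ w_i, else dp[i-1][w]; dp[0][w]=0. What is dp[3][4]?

i\w   0   1   2   3   4   5   6   7   8   9  10  11  12  13  14
  0   0   0   0   0   0   0   0   0   0   0   0   0   0   0   0
  1   0   0   0  10  10  10  10  10  10  10  10  10  10  10  10
  2   0   0   0  10  10  10  10  10  10  10  15  15  15  15  15
  3   0   0   0  10  10  10  10  10  10  10  15  15  15  15  15
  4   0   0   0  10  10  10  10  10  10  10  15  15  15  15  15
  5   0   0   0  10  10  10  10  10  10  10  15  15  15  15  15
  6   0   0   0  10  10  10  10  10  10  10  15  15  15  15  15

10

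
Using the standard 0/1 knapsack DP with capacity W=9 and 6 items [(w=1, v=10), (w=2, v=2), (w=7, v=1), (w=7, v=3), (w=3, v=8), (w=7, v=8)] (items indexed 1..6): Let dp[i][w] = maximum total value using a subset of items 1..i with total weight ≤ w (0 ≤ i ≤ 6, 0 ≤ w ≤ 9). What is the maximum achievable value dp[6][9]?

20

i\w   0   1   2   3   4   5   6   7   8   9
  0   0   0   0   0   0   0   0   0   0   0
  1   0  10  10  10  10  10  10  10  10  10
  2   0  10  10  12  12  12  12  12  12  12
  3   0  10  10  12  12  12  12  12  12  12
  4   0  10  10  12  12  12  12  12  13  13
  5   0  10  10  12  18  18  20  20  20  20
  6   0  10  10  12  18  18  20  20  20  20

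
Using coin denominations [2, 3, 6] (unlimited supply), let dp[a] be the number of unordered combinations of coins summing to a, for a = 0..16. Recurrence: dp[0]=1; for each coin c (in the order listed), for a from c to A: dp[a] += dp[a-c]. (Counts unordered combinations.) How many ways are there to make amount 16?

6

after  coin     0     1     2     3     4     5     6     7     8     9    10    11    12    13    14    15    16
          2     1     0     1     0     1     0     1     0     1     0     1     0     1     0     1     0     1
          3     1     0     1     1     1     1     2     1     2     2     2     2     3     2     3     3     3
          6     1     0     1     1     1     1     3     1     3     3     3     3     6     3     6     6     6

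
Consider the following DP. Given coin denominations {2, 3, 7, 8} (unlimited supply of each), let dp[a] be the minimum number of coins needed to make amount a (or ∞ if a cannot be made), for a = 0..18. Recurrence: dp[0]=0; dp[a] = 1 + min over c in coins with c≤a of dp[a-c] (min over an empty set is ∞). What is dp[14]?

 a  0  1  2  3  4  5  6  7  8  9 10 11 12 13 14 15 16 17 18
dp  0  -  1  1  2  2  2  1  1  2  2  2  3  3  2  2  2  3  3
(- denotes ∞ / unreachable)

2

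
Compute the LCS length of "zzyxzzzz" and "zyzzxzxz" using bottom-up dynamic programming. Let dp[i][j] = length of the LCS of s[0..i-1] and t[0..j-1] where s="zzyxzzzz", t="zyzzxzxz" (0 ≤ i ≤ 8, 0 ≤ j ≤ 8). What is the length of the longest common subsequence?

6

   ''  z  y  z  z  x  z  x  z
''  0  0  0  0  0  0  0  0  0
 z  0  1  1  1  1  1  1  1  1
 z  0  1  1  2  2  2  2  2  2
 y  0  1  2  2  2  2  2  2  2
 x  0  1  2  2  2  3  3  3  3
 z  0  1  2  3  3  3  4  4  4
 z  0  1  2  3  4  4  4  4  5
 z  0  1  2  3  4  4  5  5  5
 z  0  1  2  3  4  4  5  5  6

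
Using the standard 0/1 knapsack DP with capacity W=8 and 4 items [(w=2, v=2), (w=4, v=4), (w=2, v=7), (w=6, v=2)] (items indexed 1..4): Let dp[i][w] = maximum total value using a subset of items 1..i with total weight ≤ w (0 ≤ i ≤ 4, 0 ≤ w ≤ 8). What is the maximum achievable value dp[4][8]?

i\w   0   1   2   3   4   5   6   7   8
  0   0   0   0   0   0   0   0   0   0
  1   0   0   2   2   2   2   2   2   2
  2   0   0   2   2   4   4   6   6   6
  3   0   0   7   7   9   9  11  11  13
  4   0   0   7   7   9   9  11  11  13

13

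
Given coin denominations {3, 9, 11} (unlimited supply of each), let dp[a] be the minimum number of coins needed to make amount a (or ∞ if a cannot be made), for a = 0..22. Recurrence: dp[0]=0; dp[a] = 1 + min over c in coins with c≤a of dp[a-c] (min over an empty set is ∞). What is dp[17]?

 a  0  1  2  3  4  5  6  7  8  9 10 11 12 13 14 15 16 17 18 19 20 21 22
dp  0  -  -  1  -  -  2  -  -  1  -  1  2  -  2  3  -  3  2  -  2  3  2
(- denotes ∞ / unreachable)

3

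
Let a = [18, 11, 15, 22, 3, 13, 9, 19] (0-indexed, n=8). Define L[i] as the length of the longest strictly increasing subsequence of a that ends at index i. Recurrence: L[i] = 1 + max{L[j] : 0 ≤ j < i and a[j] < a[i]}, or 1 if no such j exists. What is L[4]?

1

   i    0    1    2    3    4    5    6    7
a[i]   18   11   15   22    3   13    9   19
L[i]    1    1    2    3    1    2    2    3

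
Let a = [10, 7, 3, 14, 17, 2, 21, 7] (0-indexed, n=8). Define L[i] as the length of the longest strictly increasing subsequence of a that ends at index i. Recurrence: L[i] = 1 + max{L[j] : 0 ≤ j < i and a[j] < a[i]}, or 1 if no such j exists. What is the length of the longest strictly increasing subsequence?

4

   i    0    1    2    3    4    5    6    7
a[i]   10    7    3   14   17    2   21    7
L[i]    1    1    1    2    3    1    4    2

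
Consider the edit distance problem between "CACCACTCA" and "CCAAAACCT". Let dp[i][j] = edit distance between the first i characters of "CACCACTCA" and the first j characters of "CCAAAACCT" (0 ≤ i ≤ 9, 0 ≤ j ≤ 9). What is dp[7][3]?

4

   ''  C  C  A  A  A  A  C  C  T
''  0  1  2  3  4  5  6  7  8  9
 C  1  0  1  2  3  4  5  6  7  8
 A  2  1  1  1  2  3  4  5  6  7
 C  3  2  1  2  2  3  4  4  5  6
 C  4  3  2  2  3  3  4  4  4  5
 A  5  4  3  2  2  3  3  4  5  5
 C  6  5  4  3  3  3  4  3  4  5
 T  7  6  5  4  4  4  4  4  4  4
 C  8  7  6  5  5  5  5  4  4  5
 A  9  8  7  6  5  5  5  5  5  5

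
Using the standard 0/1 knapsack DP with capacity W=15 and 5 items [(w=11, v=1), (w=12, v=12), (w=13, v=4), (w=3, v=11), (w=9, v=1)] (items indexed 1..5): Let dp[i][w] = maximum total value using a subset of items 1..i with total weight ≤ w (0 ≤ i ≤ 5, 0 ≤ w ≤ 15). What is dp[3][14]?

12

i\w   0   1   2   3   4   5   6   7   8   9  10  11  12  13  14  15
  0   0   0   0   0   0   0   0   0   0   0   0   0   0   0   0   0
  1   0   0   0   0   0   0   0   0   0   0   0   1   1   1   1   1
  2   0   0   0   0   0   0   0   0   0   0   0   1  12  12  12  12
  3   0   0   0   0   0   0   0   0   0   0   0   1  12  12  12  12
  4   0   0   0  11  11  11  11  11  11  11  11  11  12  12  12  23
  5   0   0   0  11  11  11  11  11  11  11  11  11  12  12  12  23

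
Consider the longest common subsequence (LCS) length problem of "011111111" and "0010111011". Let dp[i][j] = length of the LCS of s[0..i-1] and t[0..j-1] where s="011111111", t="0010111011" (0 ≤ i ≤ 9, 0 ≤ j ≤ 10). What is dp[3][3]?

   ''  0  0  1  0  1  1  1  0  1  1
''  0  0  0  0  0  0  0  0  0  0  0
 0  0  1  1  1  1  1  1  1  1  1  1
 1  0  1  1  2  2  2  2  2  2  2  2
 1  0  1  1  2  2  3  3  3  3  3  3
 1  0  1  1  2  2  3  4  4  4  4  4
 1  0  1  1  2  2  3  4  5  5  5  5
 1  0  1  1  2  2  3  4  5  5  6  6
 1  0  1  1  2  2  3  4  5  5  6  7
 1  0  1  1  2  2  3  4  5  5  6  7
 1  0  1  1  2  2  3  4  5  5  6  7

2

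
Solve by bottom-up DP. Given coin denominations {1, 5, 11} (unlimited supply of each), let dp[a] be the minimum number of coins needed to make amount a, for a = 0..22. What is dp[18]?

 a  0  1  2  3  4  5  6  7  8  9 10 11 12 13 14 15 16 17 18 19 20 21 22
dp  0  1  2  3  4  1  2  3  4  5  2  1  2  3  4  3  2  3  4  5  4  3  2

4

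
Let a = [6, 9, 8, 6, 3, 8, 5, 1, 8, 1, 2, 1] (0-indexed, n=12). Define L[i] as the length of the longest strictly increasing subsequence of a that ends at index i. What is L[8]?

3

   i    0    1    2    3    4    5    6    7    8    9   10   11
a[i]    6    9    8    6    3    8    5    1    8    1    2    1
L[i]    1    2    2    1    1    2    2    1    3    1    2    1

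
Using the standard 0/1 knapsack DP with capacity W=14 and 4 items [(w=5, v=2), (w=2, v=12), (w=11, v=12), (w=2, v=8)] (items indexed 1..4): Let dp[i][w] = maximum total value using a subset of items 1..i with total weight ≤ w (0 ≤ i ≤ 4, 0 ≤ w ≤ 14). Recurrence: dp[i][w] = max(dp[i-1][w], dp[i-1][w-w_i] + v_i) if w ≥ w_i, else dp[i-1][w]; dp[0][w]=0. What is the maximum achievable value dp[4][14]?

24

i\w   0   1   2   3   4   5   6   7   8   9  10  11  12  13  14
  0   0   0   0   0   0   0   0   0   0   0   0   0   0   0   0
  1   0   0   0   0   0   2   2   2   2   2   2   2   2   2   2
  2   0   0  12  12  12  12  12  14  14  14  14  14  14  14  14
  3   0   0  12  12  12  12  12  14  14  14  14  14  14  24  24
  4   0   0  12  12  20  20  20  20  20  22  22  22  22  24  24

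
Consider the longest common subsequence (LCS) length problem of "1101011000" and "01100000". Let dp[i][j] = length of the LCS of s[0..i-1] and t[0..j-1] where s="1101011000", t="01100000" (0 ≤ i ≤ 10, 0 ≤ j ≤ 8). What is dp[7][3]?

3

   ''  0  1  1  0  0  0  0  0
''  0  0  0  0  0  0  0  0  0
 1  0  0  1  1  1  1  1  1  1
 1  0  0  1  2  2  2  2  2  2
 0  0  1  1  2  3  3  3  3  3
 1  0  1  2  2  3  3  3  3  3
 0  0  1  2  2  3  4  4  4  4
 1  0  1  2  3  3  4  4  4  4
 1  0  1  2  3  3  4  4  4  4
 0  0  1  2  3  4  4  5  5  5
 0  0  1  2  3  4  5  5  6  6
 0  0  1  2  3  4  5  6  6  7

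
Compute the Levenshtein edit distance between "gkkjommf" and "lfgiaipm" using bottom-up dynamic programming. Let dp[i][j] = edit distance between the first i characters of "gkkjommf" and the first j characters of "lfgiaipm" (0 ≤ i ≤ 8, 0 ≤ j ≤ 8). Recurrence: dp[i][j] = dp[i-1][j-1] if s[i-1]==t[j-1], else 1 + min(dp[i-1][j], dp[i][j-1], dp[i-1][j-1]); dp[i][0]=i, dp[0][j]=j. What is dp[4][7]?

   ''  l  f  g  i  a  i  p  m
''  0  1  2  3  4  5  6  7  8
 g  1  1  2  2  3  4  5  6  7
 k  2  2  2  3  3  4  5  6  7
 k  3  3  3  3  4  4  5  6  7
 j  4  4  4  4  4  5  5  6  7
 o  5  5  5  5  5  5  6  6  7
 m  6  6  6  6  6  6  6  7  6
 m  7  7  7  7  7  7  7  7  7
 f  8  8  7  8  8  8  8  8  8

6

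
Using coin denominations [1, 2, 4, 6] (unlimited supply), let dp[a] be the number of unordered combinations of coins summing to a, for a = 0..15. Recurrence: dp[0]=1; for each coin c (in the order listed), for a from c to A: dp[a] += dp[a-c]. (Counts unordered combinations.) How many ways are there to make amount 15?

after  coin     0     1     2     3     4     5     6     7     8     9    10    11    12    13    14    15
          1     1     1     1     1     1     1     1     1     1     1     1     1     1     1     1     1
          2     1     1     2     2     3     3     4     4     5     5     6     6     7     7     8     8
          4     1     1     2     2     4     4     6     6     9     9    12    12    16    16    20    20
          6     1     1     2     2     4     4     7     7    11    11    16    16    23    23    31    31

31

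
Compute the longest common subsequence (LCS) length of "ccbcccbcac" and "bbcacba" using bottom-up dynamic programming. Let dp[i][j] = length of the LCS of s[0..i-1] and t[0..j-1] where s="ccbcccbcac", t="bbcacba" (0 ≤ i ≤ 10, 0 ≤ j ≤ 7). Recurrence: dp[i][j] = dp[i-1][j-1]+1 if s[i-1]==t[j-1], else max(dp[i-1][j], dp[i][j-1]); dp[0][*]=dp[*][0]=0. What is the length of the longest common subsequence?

   ''  b  b  c  a  c  b  a
''  0  0  0  0  0  0  0  0
 c  0  0  0  1  1  1  1  1
 c  0  0  0  1  1  2  2  2
 b  0  1  1  1  1  2  3  3
 c  0  1  1  2  2  2  3  3
 c  0  1  1  2  2  3  3  3
 c  0  1  1  2  2  3  3  3
 b  0  1  2  2  2  3  4  4
 c  0  1  2  3  3  3  4  4
 a  0  1  2  3  4  4  4  5
 c  0  1  2  3  4  5  5  5

5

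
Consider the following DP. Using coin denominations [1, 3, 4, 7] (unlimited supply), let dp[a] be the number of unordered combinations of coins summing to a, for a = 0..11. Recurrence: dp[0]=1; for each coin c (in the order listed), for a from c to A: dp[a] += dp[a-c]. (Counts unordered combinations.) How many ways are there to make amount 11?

12

after  coin     0     1     2     3     4     5     6     7     8     9    10    11
          1     1     1     1     1     1     1     1     1     1     1     1     1
          3     1     1     1     2     2     2     3     3     3     4     4     4
          4     1     1     1     2     3     3     4     5     6     7     8     9
          7     1     1     1     2     3     3     4     6     7     8    10    12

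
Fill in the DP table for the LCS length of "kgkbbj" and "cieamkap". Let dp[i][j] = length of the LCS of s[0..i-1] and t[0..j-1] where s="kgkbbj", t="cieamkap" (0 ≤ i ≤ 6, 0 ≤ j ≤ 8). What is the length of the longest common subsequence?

1

   ''  c  i  e  a  m  k  a  p
''  0  0  0  0  0  0  0  0  0
 k  0  0  0  0  0  0  1  1  1
 g  0  0  0  0  0  0  1  1  1
 k  0  0  0  0  0  0  1  1  1
 b  0  0  0  0  0  0  1  1  1
 b  0  0  0  0  0  0  1  1  1
 j  0  0  0  0  0  0  1  1  1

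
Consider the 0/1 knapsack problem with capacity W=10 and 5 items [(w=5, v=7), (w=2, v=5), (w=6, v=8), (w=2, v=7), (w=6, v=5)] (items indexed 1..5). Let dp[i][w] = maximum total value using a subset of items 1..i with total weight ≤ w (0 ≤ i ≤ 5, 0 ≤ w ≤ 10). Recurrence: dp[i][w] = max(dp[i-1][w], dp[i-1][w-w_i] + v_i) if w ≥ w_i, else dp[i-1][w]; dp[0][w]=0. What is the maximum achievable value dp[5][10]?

i\w   0   1   2   3   4   5   6   7   8   9  10
  0   0   0   0   0   0   0   0   0   0   0   0
  1   0   0   0   0   0   7   7   7   7   7   7
  2   0   0   5   5   5   7   7  12  12  12  12
  3   0   0   5   5   5   7   8  12  13  13  13
  4   0   0   7   7  12  12  12  14  15  19  20
  5   0   0   7   7  12  12  12  14  15  19  20

20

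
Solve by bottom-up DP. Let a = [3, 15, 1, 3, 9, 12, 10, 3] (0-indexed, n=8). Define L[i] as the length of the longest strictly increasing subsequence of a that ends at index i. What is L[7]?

2

   i    0    1    2    3    4    5    6    7
a[i]    3   15    1    3    9   12   10    3
L[i]    1    2    1    2    3    4    4    2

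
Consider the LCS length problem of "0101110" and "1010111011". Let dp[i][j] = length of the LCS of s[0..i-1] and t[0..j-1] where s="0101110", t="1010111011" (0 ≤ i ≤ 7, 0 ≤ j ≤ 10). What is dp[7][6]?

   ''  1  0  1  0  1  1  1  0  1  1
''  0  0  0  0  0  0  0  0  0  0  0
 0  0  0  1  1  1  1  1  1  1  1  1
 1  0  1  1  2  2  2  2  2  2  2  2
 0  0  1  2  2  3  3  3  3  3  3  3
 1  0  1  2  3  3  4  4  4  4  4  4
 1  0  1  2  3  3  4  5  5  5  5  5
 1  0  1  2  3  3  4  5  6  6  6  6
 0  0  1  2  3  4  4  5  6  7  7  7

5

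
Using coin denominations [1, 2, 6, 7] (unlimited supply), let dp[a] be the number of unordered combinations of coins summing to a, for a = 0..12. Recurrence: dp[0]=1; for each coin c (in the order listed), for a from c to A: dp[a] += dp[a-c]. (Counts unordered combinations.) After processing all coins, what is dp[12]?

after  coin     0     1     2     3     4     5     6     7     8     9    10    11    12
          1     1     1     1     1     1     1     1     1     1     1     1     1     1
          2     1     1     2     2     3     3     4     4     5     5     6     6     7
          6     1     1     2     2     3     3     5     5     7     7     9     9    12
          7     1     1     2     2     3     3     5     6     8     9    11    12    15

15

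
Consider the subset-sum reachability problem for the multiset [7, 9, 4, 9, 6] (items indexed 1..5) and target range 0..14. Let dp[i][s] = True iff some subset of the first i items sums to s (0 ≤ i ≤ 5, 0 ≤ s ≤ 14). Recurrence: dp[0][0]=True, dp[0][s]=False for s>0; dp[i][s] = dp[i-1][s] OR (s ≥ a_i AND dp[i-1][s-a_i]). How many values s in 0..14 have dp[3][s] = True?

i\s   0   1   2   3   4   5   6   7   8   9  10  11  12  13  14
  0   T   F   F   F   F   F   F   F   F   F   F   F   F   F   F
  1   T   F   F   F   F   F   F   T   F   F   F   F   F   F   F
  2   T   F   F   F   F   F   F   T   F   T   F   F   F   F   F
  3   T   F   F   F   T   F   F   T   F   T   F   T   F   T   F
  4   T   F   F   F   T   F   F   T   F   T   F   T   F   T   F
  5   T   F   F   F   T   F   T   T   F   T   T   T   F   T   F

6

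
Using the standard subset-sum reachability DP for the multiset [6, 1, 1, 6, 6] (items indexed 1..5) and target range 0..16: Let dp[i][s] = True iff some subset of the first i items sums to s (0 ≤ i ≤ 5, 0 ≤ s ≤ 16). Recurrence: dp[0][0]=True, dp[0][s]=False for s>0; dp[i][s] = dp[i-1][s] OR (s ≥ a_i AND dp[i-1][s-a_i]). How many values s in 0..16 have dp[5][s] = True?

9

i\s   0   1   2   3   4   5   6   7   8   9  10  11  12  13  14  15  16
  0   T   F   F   F   F   F   F   F   F   F   F   F   F   F   F   F   F
  1   T   F   F   F   F   F   T   F   F   F   F   F   F   F   F   F   F
  2   T   T   F   F   F   F   T   T   F   F   F   F   F   F   F   F   F
  3   T   T   T   F   F   F   T   T   T   F   F   F   F   F   F   F   F
  4   T   T   T   F   F   F   T   T   T   F   F   F   T   T   T   F   F
  5   T   T   T   F   F   F   T   T   T   F   F   F   T   T   T   F   F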